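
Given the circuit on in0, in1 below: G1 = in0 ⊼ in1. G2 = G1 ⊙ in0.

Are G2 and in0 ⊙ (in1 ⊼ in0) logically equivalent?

G1 = in0 ⊼ in1
G2 = G1 ⊙ in0 = (in0 ⊼ in1) ⊙ in0
At in0=0, in1=0: circuit gives 0, formula gives 0.
At in0=1, in1=0: circuit gives 1, formula gives 1.
Agrees on all 4 inputs.

Yes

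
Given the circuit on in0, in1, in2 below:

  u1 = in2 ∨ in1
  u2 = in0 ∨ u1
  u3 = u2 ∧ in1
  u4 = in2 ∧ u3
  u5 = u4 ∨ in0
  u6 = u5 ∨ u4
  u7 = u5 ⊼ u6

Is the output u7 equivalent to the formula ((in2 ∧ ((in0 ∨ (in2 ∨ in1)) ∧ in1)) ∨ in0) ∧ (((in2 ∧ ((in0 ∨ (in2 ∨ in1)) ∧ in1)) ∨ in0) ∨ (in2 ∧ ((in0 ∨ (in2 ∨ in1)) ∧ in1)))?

u1 = in2 ∨ in1
u2 = in0 ∨ u1 = in0 ∨ (in2 ∨ in1)
u3 = u2 ∧ in1 = (in0 ∨ (in2 ∨ in1)) ∧ in1
u4 = in2 ∧ u3 = in2 ∧ ((in0 ∨ (in2 ∨ in1)) ∧ in1)
u5 = u4 ∨ in0 = (in2 ∧ ((in0 ∨ (in2 ∨ in1)) ∧ in1)) ∨ in0
u6 = u5 ∨ u4 = ((in2 ∧ ((in0 ∨ (in2 ∨ in1)) ∧ in1)) ∨ in0) ∨ (in2 ∧ ((in0 ∨ (in2 ∨ in1)) ∧ in1))
u7 = u5 ⊼ u6 = ((in2 ∧ ((in0 ∨ (in2 ∨ in1)) ∧ in1)) ∨ in0) ⊼ (((in2 ∧ ((in0 ∨ (in2 ∨ in1)) ∧ in1)) ∨ in0) ∨ (in2 ∧ ((in0 ∨ (in2 ∨ in1)) ∧ in1)))
At in0=0, in1=0, in2=0: circuit gives 1, formula gives 0.

No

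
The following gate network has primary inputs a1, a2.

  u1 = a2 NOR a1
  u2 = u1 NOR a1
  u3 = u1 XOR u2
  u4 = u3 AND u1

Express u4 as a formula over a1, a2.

((a2 NOR a1) XOR ((a2 NOR a1) NOR a1)) AND (a2 NOR a1)

u1 = a2 NOR a1
u2 = u1 NOR a1 = (a2 NOR a1) NOR a1
u3 = u1 XOR u2 = (a2 NOR a1) XOR ((a2 NOR a1) NOR a1)
u4 = u3 AND u1 = ((a2 NOR a1) XOR ((a2 NOR a1) NOR a1)) AND (a2 NOR a1)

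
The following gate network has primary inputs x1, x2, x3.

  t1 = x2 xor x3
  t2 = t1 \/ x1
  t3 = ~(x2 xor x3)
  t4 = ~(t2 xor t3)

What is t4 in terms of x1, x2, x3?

~(((x2 xor x3) \/ x1) xor (~(x2 xor x3)))

t1 = x2 xor x3
t2 = t1 \/ x1 = (x2 xor x3) \/ x1
t3 = ~(x2 xor x3)
t4 = ~(t2 xor t3) = ~(((x2 xor x3) \/ x1) xor (~(x2 xor x3)))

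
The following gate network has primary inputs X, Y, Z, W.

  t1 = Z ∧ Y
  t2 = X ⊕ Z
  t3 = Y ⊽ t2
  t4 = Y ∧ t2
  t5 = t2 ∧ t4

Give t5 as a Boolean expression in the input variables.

t2 = X ⊕ Z
t4 = Y ∧ t2 = Y ∧ (X ⊕ Z)
t5 = t2 ∧ t4 = (X ⊕ Z) ∧ (Y ∧ (X ⊕ Z))

(X ⊕ Z) ∧ (Y ∧ (X ⊕ Z))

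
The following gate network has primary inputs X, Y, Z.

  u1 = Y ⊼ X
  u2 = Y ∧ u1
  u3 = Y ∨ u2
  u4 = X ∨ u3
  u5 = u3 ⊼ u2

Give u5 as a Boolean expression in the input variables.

(Y ∨ (Y ∧ (Y ⊼ X))) ⊼ (Y ∧ (Y ⊼ X))

u1 = Y ⊼ X
u2 = Y ∧ u1 = Y ∧ (Y ⊼ X)
u3 = Y ∨ u2 = Y ∨ (Y ∧ (Y ⊼ X))
u5 = u3 ⊼ u2 = (Y ∨ (Y ∧ (Y ⊼ X))) ⊼ (Y ∧ (Y ⊼ X))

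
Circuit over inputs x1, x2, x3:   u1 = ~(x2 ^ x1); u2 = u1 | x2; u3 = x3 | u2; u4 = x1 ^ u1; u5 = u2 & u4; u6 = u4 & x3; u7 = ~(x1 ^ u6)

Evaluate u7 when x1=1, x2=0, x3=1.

1

u1 = ~(0 ^ 1) = 0
u4 = 1 ^ 0 = 1
u6 = 1 & 1 = 1
u7 = ~(1 ^ 1) = 1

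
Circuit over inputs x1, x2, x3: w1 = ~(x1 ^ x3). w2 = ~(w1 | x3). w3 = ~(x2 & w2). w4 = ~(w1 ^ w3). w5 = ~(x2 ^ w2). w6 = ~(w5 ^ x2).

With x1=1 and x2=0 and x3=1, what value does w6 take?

0

w1 = ~(1 ^ 1) = 1
w2 = ~(1 | 1) = 0
w5 = ~(0 ^ 0) = 1
w6 = ~(1 ^ 0) = 0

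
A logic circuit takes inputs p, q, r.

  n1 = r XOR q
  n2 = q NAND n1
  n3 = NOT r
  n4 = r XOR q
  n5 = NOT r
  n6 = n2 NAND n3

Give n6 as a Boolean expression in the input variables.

n1 = r XOR q
n2 = q NAND n1 = q NAND (r XOR q)
n3 = NOT r
n6 = n2 NAND n3 = (q NAND (r XOR q)) NAND NOT r

(q NAND (r XOR q)) NAND NOT r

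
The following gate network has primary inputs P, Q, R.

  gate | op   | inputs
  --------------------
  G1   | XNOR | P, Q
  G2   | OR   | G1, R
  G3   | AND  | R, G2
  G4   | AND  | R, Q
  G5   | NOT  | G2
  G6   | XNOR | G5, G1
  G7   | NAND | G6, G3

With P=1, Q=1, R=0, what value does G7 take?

G1 = 1 XNOR 1 = 1
G2 = 1 OR 0 = 1
G3 = 0 AND 1 = 0
G5 = NOT 1 = 0
G6 = 0 XNOR 1 = 0
G7 = 0 NAND 0 = 1

1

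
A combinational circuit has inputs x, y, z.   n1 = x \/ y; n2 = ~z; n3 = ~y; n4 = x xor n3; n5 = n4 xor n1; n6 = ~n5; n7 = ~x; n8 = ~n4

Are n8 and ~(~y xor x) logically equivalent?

Yes

n3 = ~y
n4 = x xor n3 = x xor ~y
n8 = ~n4 = ~(x xor ~y)
At x=0, y=0, z=0: circuit gives 0, formula gives 0.
At x=0, y=1, z=0: circuit gives 1, formula gives 1.
Agrees on all 8 inputs.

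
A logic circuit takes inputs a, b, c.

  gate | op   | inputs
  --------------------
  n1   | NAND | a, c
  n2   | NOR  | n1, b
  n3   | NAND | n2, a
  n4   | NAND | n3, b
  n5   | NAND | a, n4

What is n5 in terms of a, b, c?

a NAND ((((a NAND c) NOR b) NAND a) NAND b)

n1 = a NAND c
n2 = n1 NOR b = (a NAND c) NOR b
n3 = n2 NAND a = ((a NAND c) NOR b) NAND a
n4 = n3 NAND b = (((a NAND c) NOR b) NAND a) NAND b
n5 = a NAND n4 = a NAND ((((a NAND c) NOR b) NAND a) NAND b)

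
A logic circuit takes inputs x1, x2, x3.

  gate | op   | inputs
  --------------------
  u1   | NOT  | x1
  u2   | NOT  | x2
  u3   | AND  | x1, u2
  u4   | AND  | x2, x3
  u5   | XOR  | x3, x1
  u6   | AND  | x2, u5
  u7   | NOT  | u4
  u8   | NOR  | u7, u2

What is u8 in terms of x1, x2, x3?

u2 = NOT x2
u4 = x2 AND x3
u7 = NOT u4 = NOT (x2 AND x3)
u8 = u7 NOR u2 = NOT (x2 AND x3) NOR NOT x2

NOT (x2 AND x3) NOR NOT x2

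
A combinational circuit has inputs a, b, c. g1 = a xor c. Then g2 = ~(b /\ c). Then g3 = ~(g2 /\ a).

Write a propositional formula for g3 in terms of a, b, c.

~((~(b /\ c)) /\ a)

g2 = ~(b /\ c)
g3 = ~(g2 /\ a) = ~((~(b /\ c)) /\ a)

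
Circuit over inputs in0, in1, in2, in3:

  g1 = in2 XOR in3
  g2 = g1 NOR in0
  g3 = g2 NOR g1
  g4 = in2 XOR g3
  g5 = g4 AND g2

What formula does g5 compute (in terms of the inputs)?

(in2 XOR (((in2 XOR in3) NOR in0) NOR (in2 XOR in3))) AND ((in2 XOR in3) NOR in0)

g1 = in2 XOR in3
g2 = g1 NOR in0 = (in2 XOR in3) NOR in0
g3 = g2 NOR g1 = ((in2 XOR in3) NOR in0) NOR (in2 XOR in3)
g4 = in2 XOR g3 = in2 XOR (((in2 XOR in3) NOR in0) NOR (in2 XOR in3))
g5 = g4 AND g2 = (in2 XOR (((in2 XOR in3) NOR in0) NOR (in2 XOR in3))) AND ((in2 XOR in3) NOR in0)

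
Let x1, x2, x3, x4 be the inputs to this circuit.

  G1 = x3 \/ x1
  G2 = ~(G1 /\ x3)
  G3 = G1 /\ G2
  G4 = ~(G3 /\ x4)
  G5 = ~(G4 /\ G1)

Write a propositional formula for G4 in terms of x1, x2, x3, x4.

~(((x3 \/ x1) /\ (~((x3 \/ x1) /\ x3))) /\ x4)

G1 = x3 \/ x1
G2 = ~(G1 /\ x3) = ~((x3 \/ x1) /\ x3)
G3 = G1 /\ G2 = (x3 \/ x1) /\ (~((x3 \/ x1) /\ x3))
G4 = ~(G3 /\ x4) = ~(((x3 \/ x1) /\ (~((x3 \/ x1) /\ x3))) /\ x4)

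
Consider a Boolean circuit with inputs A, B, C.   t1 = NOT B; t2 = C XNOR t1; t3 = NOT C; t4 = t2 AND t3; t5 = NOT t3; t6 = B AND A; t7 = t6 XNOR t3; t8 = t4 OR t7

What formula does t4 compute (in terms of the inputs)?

t1 = NOT B
t2 = C XNOR t1 = C XNOR NOT B
t3 = NOT C
t4 = t2 AND t3 = (C XNOR NOT B) AND NOT C

(C XNOR NOT B) AND NOT C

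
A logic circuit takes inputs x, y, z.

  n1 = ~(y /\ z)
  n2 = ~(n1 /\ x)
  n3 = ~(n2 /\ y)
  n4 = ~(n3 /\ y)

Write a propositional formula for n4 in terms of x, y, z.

~((~((~((~(y /\ z)) /\ x)) /\ y)) /\ y)

n1 = ~(y /\ z)
n2 = ~(n1 /\ x) = ~((~(y /\ z)) /\ x)
n3 = ~(n2 /\ y) = ~((~((~(y /\ z)) /\ x)) /\ y)
n4 = ~(n3 /\ y) = ~((~((~((~(y /\ z)) /\ x)) /\ y)) /\ y)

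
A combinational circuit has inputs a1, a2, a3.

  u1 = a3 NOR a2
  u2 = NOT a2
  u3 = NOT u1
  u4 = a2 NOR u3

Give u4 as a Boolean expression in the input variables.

a2 NOR NOT (a3 NOR a2)

u1 = a3 NOR a2
u3 = NOT u1 = NOT (a3 NOR a2)
u4 = a2 NOR u3 = a2 NOR NOT (a3 NOR a2)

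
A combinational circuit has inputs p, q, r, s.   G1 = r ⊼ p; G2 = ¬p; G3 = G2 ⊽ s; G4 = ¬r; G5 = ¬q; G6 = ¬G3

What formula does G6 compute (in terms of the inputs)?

G2 = ¬p
G3 = G2 ⊽ s = ¬p ⊽ s
G6 = ¬G3 = ¬(¬p ⊽ s)

¬(¬p ⊽ s)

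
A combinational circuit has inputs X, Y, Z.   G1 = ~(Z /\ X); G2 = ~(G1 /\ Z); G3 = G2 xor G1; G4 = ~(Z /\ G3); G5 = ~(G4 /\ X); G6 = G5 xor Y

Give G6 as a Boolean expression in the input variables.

(~((~(Z /\ ((~((~(Z /\ X)) /\ Z)) xor (~(Z /\ X))))) /\ X)) xor Y

G1 = ~(Z /\ X)
G2 = ~(G1 /\ Z) = ~((~(Z /\ X)) /\ Z)
G3 = G2 xor G1 = (~((~(Z /\ X)) /\ Z)) xor (~(Z /\ X))
G4 = ~(Z /\ G3) = ~(Z /\ ((~((~(Z /\ X)) /\ Z)) xor (~(Z /\ X))))
G5 = ~(G4 /\ X) = ~((~(Z /\ ((~((~(Z /\ X)) /\ Z)) xor (~(Z /\ X))))) /\ X)
G6 = G5 xor Y = (~((~(Z /\ ((~((~(Z /\ X)) /\ Z)) xor (~(Z /\ X))))) /\ X)) xor Y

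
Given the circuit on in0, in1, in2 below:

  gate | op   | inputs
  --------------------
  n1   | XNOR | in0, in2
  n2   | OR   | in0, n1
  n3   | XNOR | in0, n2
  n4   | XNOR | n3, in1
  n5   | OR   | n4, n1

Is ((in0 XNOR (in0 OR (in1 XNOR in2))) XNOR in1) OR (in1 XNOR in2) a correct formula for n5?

No

n1 = in0 XNOR in2
n2 = in0 OR n1 = in0 OR (in0 XNOR in2)
n3 = in0 XNOR n2 = in0 XNOR (in0 OR (in0 XNOR in2))
n4 = n3 XNOR in1 = (in0 XNOR (in0 OR (in0 XNOR in2))) XNOR in1
n5 = n4 OR n1 = ((in0 XNOR (in0 OR (in0 XNOR in2))) XNOR in1) OR (in0 XNOR in2)
At in0=1, in1=0, in2=0: circuit gives 0, formula gives 1.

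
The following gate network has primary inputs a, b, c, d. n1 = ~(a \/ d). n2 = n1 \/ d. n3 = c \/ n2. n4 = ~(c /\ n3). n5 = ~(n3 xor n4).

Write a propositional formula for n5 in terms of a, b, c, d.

~((c \/ ((~(a \/ d)) \/ d)) xor (~(c /\ (c \/ ((~(a \/ d)) \/ d)))))

n1 = ~(a \/ d)
n2 = n1 \/ d = (~(a \/ d)) \/ d
n3 = c \/ n2 = c \/ ((~(a \/ d)) \/ d)
n4 = ~(c /\ n3) = ~(c /\ (c \/ ((~(a \/ d)) \/ d)))
n5 = ~(n3 xor n4) = ~((c \/ ((~(a \/ d)) \/ d)) xor (~(c /\ (c \/ ((~(a \/ d)) \/ d)))))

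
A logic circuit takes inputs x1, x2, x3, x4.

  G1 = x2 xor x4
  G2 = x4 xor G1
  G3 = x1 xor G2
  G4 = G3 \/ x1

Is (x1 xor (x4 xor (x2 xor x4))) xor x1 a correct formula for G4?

No

G1 = x2 xor x4
G2 = x4 xor G1 = x4 xor (x2 xor x4)
G3 = x1 xor G2 = x1 xor (x4 xor (x2 xor x4))
G4 = G3 \/ x1 = (x1 xor (x4 xor (x2 xor x4))) \/ x1
At x1=1, x2=0, x3=0, x4=0: circuit gives 1, formula gives 0.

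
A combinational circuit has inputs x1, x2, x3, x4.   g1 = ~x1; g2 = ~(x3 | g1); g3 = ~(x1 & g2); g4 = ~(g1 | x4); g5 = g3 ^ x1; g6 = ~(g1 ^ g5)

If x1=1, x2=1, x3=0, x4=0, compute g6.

g1 = ~1 = 0
g2 = ~(0 | 0) = 1
g3 = ~(1 & 1) = 0
g5 = 0 ^ 1 = 1
g6 = ~(0 ^ 1) = 0

0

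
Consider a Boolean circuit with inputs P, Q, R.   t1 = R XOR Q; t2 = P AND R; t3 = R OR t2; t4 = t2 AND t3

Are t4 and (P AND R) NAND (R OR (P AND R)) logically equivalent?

No

t2 = P AND R
t3 = R OR t2 = R OR (P AND R)
t4 = t2 AND t3 = (P AND R) AND (R OR (P AND R))
At P=0, Q=0, R=0: circuit gives 0, formula gives 1.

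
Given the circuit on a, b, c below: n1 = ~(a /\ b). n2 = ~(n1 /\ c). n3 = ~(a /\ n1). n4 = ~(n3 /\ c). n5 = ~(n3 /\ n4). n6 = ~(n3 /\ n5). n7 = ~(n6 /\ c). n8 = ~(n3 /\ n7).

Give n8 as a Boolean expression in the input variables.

~((~(a /\ (~(a /\ b)))) /\ (~((~((~(a /\ (~(a /\ b)))) /\ (~((~(a /\ (~(a /\ b)))) /\ (~((~(a /\ (~(a /\ b)))) /\ c)))))) /\ c)))

n1 = ~(a /\ b)
n3 = ~(a /\ n1) = ~(a /\ (~(a /\ b)))
n4 = ~(n3 /\ c) = ~((~(a /\ (~(a /\ b)))) /\ c)
n5 = ~(n3 /\ n4) = ~((~(a /\ (~(a /\ b)))) /\ (~((~(a /\ (~(a /\ b)))) /\ c)))
n6 = ~(n3 /\ n5) = ~((~(a /\ (~(a /\ b)))) /\ (~((~(a /\ (~(a /\ b)))) /\ (~((~(a /\ (~(a /\ b)))) /\ c)))))
n7 = ~(n6 /\ c) = ~((~((~(a /\ (~(a /\ b)))) /\ (~((~(a /\ (~(a /\ b)))) /\ (~((~(a /\ (~(a /\ b)))) /\ c)))))) /\ c)
n8 = ~(n3 /\ n7) = ~((~(a /\ (~(a /\ b)))) /\ (~((~((~(a /\ (~(a /\ b)))) /\ (~((~(a /\ (~(a /\ b)))) /\ (~((~(a /\ (~(a /\ b)))) /\ c)))))) /\ c)))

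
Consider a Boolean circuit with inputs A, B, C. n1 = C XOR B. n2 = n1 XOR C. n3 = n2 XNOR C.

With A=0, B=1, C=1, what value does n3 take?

n1 = 1 XOR 1 = 0
n2 = 0 XOR 1 = 1
n3 = 1 XNOR 1 = 1

1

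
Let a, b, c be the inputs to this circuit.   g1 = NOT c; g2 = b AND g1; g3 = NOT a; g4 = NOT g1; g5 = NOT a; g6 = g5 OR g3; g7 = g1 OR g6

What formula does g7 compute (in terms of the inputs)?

g1 = NOT c
g3 = NOT a
g5 = NOT a
g6 = g5 OR g3 = NOT a OR NOT a
g7 = g1 OR g6 = NOT c OR (NOT a OR NOT a)

NOT c OR (NOT a OR NOT a)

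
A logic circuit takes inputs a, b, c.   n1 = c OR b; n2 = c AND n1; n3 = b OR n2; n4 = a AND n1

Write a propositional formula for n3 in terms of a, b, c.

b OR (c AND (c OR b))

n1 = c OR b
n2 = c AND n1 = c AND (c OR b)
n3 = b OR n2 = b OR (c AND (c OR b))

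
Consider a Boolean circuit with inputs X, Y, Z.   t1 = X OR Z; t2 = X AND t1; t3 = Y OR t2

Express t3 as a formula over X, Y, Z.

t1 = X OR Z
t2 = X AND t1 = X AND (X OR Z)
t3 = Y OR t2 = Y OR (X AND (X OR Z))

Y OR (X AND (X OR Z))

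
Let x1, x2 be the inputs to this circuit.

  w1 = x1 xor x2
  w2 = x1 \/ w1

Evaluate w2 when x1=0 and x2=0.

w1 = 0 xor 0 = 0
w2 = 0 \/ 0 = 0

0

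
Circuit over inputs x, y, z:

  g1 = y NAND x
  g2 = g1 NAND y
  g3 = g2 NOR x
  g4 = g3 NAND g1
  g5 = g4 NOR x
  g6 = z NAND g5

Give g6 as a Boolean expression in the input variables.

g1 = y NAND x
g2 = g1 NAND y = (y NAND x) NAND y
g3 = g2 NOR x = ((y NAND x) NAND y) NOR x
g4 = g3 NAND g1 = (((y NAND x) NAND y) NOR x) NAND (y NAND x)
g5 = g4 NOR x = ((((y NAND x) NAND y) NOR x) NAND (y NAND x)) NOR x
g6 = z NAND g5 = z NAND (((((y NAND x) NAND y) NOR x) NAND (y NAND x)) NOR x)

z NAND (((((y NAND x) NAND y) NOR x) NAND (y NAND x)) NOR x)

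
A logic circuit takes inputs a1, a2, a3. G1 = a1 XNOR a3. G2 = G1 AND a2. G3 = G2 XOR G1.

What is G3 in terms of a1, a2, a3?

((a1 XNOR a3) AND a2) XOR (a1 XNOR a3)

G1 = a1 XNOR a3
G2 = G1 AND a2 = (a1 XNOR a3) AND a2
G3 = G2 XOR G1 = ((a1 XNOR a3) AND a2) XOR (a1 XNOR a3)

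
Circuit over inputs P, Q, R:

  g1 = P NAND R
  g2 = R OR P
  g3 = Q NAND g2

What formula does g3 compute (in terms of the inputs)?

Q NAND (R OR P)

g2 = R OR P
g3 = Q NAND g2 = Q NAND (R OR P)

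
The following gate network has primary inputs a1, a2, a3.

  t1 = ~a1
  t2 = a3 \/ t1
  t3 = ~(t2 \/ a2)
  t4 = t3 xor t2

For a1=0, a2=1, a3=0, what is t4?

t1 = ~0 = 1
t2 = 0 \/ 1 = 1
t3 = ~(1 \/ 1) = 0
t4 = 0 xor 1 = 1

1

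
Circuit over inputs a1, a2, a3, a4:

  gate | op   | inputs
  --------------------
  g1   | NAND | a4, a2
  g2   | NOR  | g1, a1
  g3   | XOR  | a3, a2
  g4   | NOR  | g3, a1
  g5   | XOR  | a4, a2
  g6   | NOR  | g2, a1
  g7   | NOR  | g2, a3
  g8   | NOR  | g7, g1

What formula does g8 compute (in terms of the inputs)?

(((a4 NAND a2) NOR a1) NOR a3) NOR (a4 NAND a2)

g1 = a4 NAND a2
g2 = g1 NOR a1 = (a4 NAND a2) NOR a1
g7 = g2 NOR a3 = ((a4 NAND a2) NOR a1) NOR a3
g8 = g7 NOR g1 = (((a4 NAND a2) NOR a1) NOR a3) NOR (a4 NAND a2)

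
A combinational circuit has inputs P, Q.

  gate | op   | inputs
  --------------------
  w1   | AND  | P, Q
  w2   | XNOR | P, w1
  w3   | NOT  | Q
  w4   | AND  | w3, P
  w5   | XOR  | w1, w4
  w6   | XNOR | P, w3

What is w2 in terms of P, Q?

w1 = P AND Q
w2 = P XNOR w1 = P XNOR (P AND Q)

P XNOR (P AND Q)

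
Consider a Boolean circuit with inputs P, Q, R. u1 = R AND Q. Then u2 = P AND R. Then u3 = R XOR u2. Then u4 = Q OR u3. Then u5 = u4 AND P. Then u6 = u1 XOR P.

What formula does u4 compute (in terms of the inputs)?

Q OR (R XOR (P AND R))

u2 = P AND R
u3 = R XOR u2 = R XOR (P AND R)
u4 = Q OR u3 = Q OR (R XOR (P AND R))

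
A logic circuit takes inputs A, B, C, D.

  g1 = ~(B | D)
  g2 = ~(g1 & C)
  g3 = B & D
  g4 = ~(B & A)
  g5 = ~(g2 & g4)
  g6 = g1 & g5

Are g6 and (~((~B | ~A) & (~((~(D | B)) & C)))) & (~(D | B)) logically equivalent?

g1 = ~(B | D)
g2 = ~(g1 & C) = ~((~(B | D)) & C)
g4 = ~(B & A)
g5 = ~(g2 & g4) = ~((~((~(B | D)) & C)) & (~(B & A)))
g6 = g1 & g5 = (~(B | D)) & (~((~((~(B | D)) & C)) & (~(B & A))))
At A=0, B=0, C=0, D=0: circuit gives 0, formula gives 0.
At A=0, B=0, C=1, D=0: circuit gives 1, formula gives 1.
Agrees on all 16 inputs.

Yes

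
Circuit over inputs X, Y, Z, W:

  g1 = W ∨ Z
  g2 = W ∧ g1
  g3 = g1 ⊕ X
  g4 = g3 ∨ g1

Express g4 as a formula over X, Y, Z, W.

((W ∨ Z) ⊕ X) ∨ (W ∨ Z)

g1 = W ∨ Z
g3 = g1 ⊕ X = (W ∨ Z) ⊕ X
g4 = g3 ∨ g1 = ((W ∨ Z) ⊕ X) ∨ (W ∨ Z)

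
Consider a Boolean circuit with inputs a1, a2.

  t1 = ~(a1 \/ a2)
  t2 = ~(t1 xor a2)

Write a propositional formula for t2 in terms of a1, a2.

t1 = ~(a1 \/ a2)
t2 = ~(t1 xor a2) = ~((~(a1 \/ a2)) xor a2)

~((~(a1 \/ a2)) xor a2)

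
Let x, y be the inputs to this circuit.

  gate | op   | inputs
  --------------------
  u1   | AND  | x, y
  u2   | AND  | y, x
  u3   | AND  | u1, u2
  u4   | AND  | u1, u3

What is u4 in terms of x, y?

(x AND y) AND ((x AND y) AND (y AND x))

u1 = x AND y
u2 = y AND x
u3 = u1 AND u2 = (x AND y) AND (y AND x)
u4 = u1 AND u3 = (x AND y) AND ((x AND y) AND (y AND x))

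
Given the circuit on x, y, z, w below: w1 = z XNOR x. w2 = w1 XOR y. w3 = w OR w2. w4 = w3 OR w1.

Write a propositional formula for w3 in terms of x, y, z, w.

w OR ((z XNOR x) XOR y)

w1 = z XNOR x
w2 = w1 XOR y = (z XNOR x) XOR y
w3 = w OR w2 = w OR ((z XNOR x) XOR y)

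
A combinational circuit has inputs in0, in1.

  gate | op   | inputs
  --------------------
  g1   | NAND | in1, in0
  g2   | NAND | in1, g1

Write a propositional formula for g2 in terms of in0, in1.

g1 = in1 NAND in0
g2 = in1 NAND g1 = in1 NAND (in1 NAND in0)

in1 NAND (in1 NAND in0)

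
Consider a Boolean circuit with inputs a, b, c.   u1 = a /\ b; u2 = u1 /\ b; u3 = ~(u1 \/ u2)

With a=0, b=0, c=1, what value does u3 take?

1

u1 = 0 /\ 0 = 0
u2 = 0 /\ 0 = 0
u3 = ~(0 \/ 0) = 1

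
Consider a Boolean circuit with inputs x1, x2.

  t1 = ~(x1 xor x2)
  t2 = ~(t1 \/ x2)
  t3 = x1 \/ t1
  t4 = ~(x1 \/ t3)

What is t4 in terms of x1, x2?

t1 = ~(x1 xor x2)
t3 = x1 \/ t1 = x1 \/ (~(x1 xor x2))
t4 = ~(x1 \/ t3) = ~(x1 \/ (x1 \/ (~(x1 xor x2))))

~(x1 \/ (x1 \/ (~(x1 xor x2))))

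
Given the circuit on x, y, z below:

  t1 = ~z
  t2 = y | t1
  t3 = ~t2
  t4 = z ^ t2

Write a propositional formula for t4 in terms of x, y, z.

z ^ (y | ~z)

t1 = ~z
t2 = y | t1 = y | ~z
t4 = z ^ t2 = z ^ (y | ~z)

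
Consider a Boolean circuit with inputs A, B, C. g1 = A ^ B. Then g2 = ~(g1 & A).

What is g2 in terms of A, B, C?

~((A ^ B) & A)

g1 = A ^ B
g2 = ~(g1 & A) = ~((A ^ B) & A)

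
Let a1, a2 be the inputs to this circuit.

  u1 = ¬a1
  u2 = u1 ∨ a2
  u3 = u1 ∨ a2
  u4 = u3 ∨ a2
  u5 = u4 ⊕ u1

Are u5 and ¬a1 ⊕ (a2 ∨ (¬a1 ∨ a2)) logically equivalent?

u1 = ¬a1
u3 = u1 ∨ a2 = ¬a1 ∨ a2
u4 = u3 ∨ a2 = (¬a1 ∨ a2) ∨ a2
u5 = u4 ⊕ u1 = ((¬a1 ∨ a2) ∨ a2) ⊕ ¬a1
At a1=0, a2=0: circuit gives 0, formula gives 0.
At a1=1, a2=1: circuit gives 1, formula gives 1.
Agrees on all 4 inputs.

Yes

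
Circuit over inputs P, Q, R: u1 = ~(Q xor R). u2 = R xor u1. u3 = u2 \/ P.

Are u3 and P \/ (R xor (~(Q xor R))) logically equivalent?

u1 = ~(Q xor R)
u2 = R xor u1 = R xor (~(Q xor R))
u3 = u2 \/ P = (R xor (~(Q xor R))) \/ P
At P=0, Q=1, R=0: circuit gives 0, formula gives 0.
At P=0, Q=0, R=0: circuit gives 1, formula gives 1.
Agrees on all 8 inputs.

Yes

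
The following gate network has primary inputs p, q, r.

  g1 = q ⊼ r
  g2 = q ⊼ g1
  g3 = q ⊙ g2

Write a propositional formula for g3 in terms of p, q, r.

q ⊙ (q ⊼ (q ⊼ r))

g1 = q ⊼ r
g2 = q ⊼ g1 = q ⊼ (q ⊼ r)
g3 = q ⊙ g2 = q ⊙ (q ⊼ (q ⊼ r))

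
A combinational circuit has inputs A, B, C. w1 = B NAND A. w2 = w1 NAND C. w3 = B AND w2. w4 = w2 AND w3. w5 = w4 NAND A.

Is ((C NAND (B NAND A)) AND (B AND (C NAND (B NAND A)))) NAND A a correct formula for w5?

w1 = B NAND A
w2 = w1 NAND C = (B NAND A) NAND C
w3 = B AND w2 = B AND ((B NAND A) NAND C)
w4 = w2 AND w3 = ((B NAND A) NAND C) AND (B AND ((B NAND A) NAND C))
w5 = w4 NAND A = (((B NAND A) NAND C) AND (B AND ((B NAND A) NAND C))) NAND A
At A=1, B=1, C=0: circuit gives 0, formula gives 0.
At A=0, B=0, C=0: circuit gives 1, formula gives 1.
Agrees on all 8 inputs.

Yes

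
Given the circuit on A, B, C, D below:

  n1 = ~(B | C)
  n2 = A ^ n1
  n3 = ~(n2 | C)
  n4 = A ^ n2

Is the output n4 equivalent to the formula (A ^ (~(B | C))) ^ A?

n1 = ~(B | C)
n2 = A ^ n1 = A ^ (~(B | C))
n4 = A ^ n2 = A ^ (A ^ (~(B | C)))
At A=0, B=0, C=1, D=0: circuit gives 0, formula gives 0.
At A=0, B=0, C=0, D=0: circuit gives 1, formula gives 1.
Agrees on all 16 inputs.

Yes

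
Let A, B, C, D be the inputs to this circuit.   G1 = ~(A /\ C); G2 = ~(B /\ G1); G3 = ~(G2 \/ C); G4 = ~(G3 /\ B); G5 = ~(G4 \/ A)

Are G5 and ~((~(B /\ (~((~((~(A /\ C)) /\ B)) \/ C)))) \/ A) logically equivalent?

G1 = ~(A /\ C)
G2 = ~(B /\ G1) = ~(B /\ (~(A /\ C)))
G3 = ~(G2 \/ C) = ~((~(B /\ (~(A /\ C)))) \/ C)
G4 = ~(G3 /\ B) = ~((~((~(B /\ (~(A /\ C)))) \/ C)) /\ B)
G5 = ~(G4 \/ A) = ~((~((~((~(B /\ (~(A /\ C)))) \/ C)) /\ B)) \/ A)
At A=0, B=0, C=0, D=0: circuit gives 0, formula gives 0.
At A=0, B=1, C=0, D=0: circuit gives 1, formula gives 1.
Agrees on all 16 inputs.

Yes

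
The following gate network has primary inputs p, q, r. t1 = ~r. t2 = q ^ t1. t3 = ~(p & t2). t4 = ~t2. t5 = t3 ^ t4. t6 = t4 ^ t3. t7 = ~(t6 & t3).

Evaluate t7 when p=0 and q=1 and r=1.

0

t1 = ~1 = 0
t2 = 1 ^ 0 = 1
t3 = ~(0 & 1) = 1
t4 = ~1 = 0
t6 = 0 ^ 1 = 1
t7 = ~(1 & 1) = 0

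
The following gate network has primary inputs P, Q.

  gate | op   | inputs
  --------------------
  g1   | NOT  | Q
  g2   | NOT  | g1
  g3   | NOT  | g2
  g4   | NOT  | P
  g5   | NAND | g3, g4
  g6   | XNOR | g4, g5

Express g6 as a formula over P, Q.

g1 = NOT Q
g2 = NOT g1 = NOT NOT Q
g3 = NOT g2 = NOT NOT NOT Q
g4 = NOT P
g5 = g3 NAND g4 = NOT NOT NOT Q NAND NOT P
g6 = g4 XNOR g5 = NOT P XNOR (NOT NOT NOT Q NAND NOT P)

NOT P XNOR (NOT NOT NOT Q NAND NOT P)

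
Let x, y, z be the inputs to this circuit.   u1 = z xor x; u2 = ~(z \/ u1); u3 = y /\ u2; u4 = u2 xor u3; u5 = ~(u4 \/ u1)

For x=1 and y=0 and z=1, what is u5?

u1 = 1 xor 1 = 0
u2 = ~(1 \/ 0) = 0
u3 = 0 /\ 0 = 0
u4 = 0 xor 0 = 0
u5 = ~(0 \/ 0) = 1

1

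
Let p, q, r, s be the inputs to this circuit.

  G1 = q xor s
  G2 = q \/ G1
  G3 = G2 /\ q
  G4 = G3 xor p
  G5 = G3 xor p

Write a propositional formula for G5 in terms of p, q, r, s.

((q \/ (q xor s)) /\ q) xor p

G1 = q xor s
G2 = q \/ G1 = q \/ (q xor s)
G3 = G2 /\ q = (q \/ (q xor s)) /\ q
G5 = G3 xor p = ((q \/ (q xor s)) /\ q) xor p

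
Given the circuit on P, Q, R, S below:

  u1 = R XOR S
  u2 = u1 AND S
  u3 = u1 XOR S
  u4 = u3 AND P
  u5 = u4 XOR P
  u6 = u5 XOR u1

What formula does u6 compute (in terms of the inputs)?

((((R XOR S) XOR S) AND P) XOR P) XOR (R XOR S)

u1 = R XOR S
u3 = u1 XOR S = (R XOR S) XOR S
u4 = u3 AND P = ((R XOR S) XOR S) AND P
u5 = u4 XOR P = (((R XOR S) XOR S) AND P) XOR P
u6 = u5 XOR u1 = ((((R XOR S) XOR S) AND P) XOR P) XOR (R XOR S)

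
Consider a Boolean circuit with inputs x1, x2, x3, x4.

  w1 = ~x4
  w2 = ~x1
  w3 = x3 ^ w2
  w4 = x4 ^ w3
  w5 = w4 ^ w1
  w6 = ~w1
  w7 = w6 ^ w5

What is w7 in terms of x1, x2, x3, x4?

~~x4 ^ ((x4 ^ (x3 ^ ~x1)) ^ ~x4)

w1 = ~x4
w2 = ~x1
w3 = x3 ^ w2 = x3 ^ ~x1
w4 = x4 ^ w3 = x4 ^ (x3 ^ ~x1)
w5 = w4 ^ w1 = (x4 ^ (x3 ^ ~x1)) ^ ~x4
w6 = ~w1 = ~~x4
w7 = w6 ^ w5 = ~~x4 ^ ((x4 ^ (x3 ^ ~x1)) ^ ~x4)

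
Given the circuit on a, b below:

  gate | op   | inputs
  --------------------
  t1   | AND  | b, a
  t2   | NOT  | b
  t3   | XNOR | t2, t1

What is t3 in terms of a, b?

NOT b XNOR (b AND a)

t1 = b AND a
t2 = NOT b
t3 = t2 XNOR t1 = NOT b XNOR (b AND a)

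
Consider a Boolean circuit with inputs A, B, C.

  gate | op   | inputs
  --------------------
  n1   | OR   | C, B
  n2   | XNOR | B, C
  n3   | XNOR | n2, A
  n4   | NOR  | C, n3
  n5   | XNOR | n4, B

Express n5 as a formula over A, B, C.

n2 = B XNOR C
n3 = n2 XNOR A = (B XNOR C) XNOR A
n4 = C NOR n3 = C NOR ((B XNOR C) XNOR A)
n5 = n4 XNOR B = (C NOR ((B XNOR C) XNOR A)) XNOR B

(C NOR ((B XNOR C) XNOR A)) XNOR B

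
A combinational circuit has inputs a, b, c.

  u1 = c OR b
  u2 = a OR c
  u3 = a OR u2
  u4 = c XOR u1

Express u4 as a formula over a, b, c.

c XOR (c OR b)

u1 = c OR b
u4 = c XOR u1 = c XOR (c OR b)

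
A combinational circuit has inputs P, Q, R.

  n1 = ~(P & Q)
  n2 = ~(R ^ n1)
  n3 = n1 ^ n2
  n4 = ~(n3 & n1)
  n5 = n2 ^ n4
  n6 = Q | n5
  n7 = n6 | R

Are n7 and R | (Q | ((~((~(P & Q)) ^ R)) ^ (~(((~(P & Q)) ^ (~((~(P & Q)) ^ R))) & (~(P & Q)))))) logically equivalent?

n1 = ~(P & Q)
n2 = ~(R ^ n1) = ~(R ^ (~(P & Q)))
n3 = n1 ^ n2 = (~(P & Q)) ^ (~(R ^ (~(P & Q))))
n4 = ~(n3 & n1) = ~(((~(P & Q)) ^ (~(R ^ (~(P & Q))))) & (~(P & Q)))
n5 = n2 ^ n4 = (~(R ^ (~(P & Q)))) ^ (~(((~(P & Q)) ^ (~(R ^ (~(P & Q))))) & (~(P & Q))))
n6 = Q | n5 = Q | ((~(R ^ (~(P & Q)))) ^ (~(((~(P & Q)) ^ (~(R ^ (~(P & Q))))) & (~(P & Q)))))
n7 = n6 | R = (Q | ((~(R ^ (~(P & Q)))) ^ (~(((~(P & Q)) ^ (~(R ^ (~(P & Q))))) & (~(P & Q)))))) | R
At P=0, Q=0, R=0: circuit gives 0, formula gives 0.
At P=0, Q=0, R=1: circuit gives 1, formula gives 1.
Agrees on all 8 inputs.

Yes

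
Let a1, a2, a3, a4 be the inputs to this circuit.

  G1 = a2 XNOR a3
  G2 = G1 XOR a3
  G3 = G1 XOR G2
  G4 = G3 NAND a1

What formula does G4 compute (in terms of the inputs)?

G1 = a2 XNOR a3
G2 = G1 XOR a3 = (a2 XNOR a3) XOR a3
G3 = G1 XOR G2 = (a2 XNOR a3) XOR ((a2 XNOR a3) XOR a3)
G4 = G3 NAND a1 = ((a2 XNOR a3) XOR ((a2 XNOR a3) XOR a3)) NAND a1

((a2 XNOR a3) XOR ((a2 XNOR a3) XOR a3)) NAND a1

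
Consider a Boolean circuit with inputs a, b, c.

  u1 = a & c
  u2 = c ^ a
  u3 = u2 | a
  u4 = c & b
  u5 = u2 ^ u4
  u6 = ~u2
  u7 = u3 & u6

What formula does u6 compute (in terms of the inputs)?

u2 = c ^ a
u6 = ~u2 = ~(c ^ a)

~(c ^ a)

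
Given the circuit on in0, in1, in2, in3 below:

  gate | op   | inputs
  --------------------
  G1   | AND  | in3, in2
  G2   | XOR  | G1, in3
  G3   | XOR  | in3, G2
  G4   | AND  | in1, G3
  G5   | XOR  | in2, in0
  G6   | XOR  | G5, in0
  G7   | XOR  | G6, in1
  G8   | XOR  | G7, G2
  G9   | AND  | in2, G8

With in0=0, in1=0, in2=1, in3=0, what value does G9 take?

G1 = 0 AND 1 = 0
G2 = 0 XOR 0 = 0
G5 = 1 XOR 0 = 1
G6 = 1 XOR 0 = 1
G7 = 1 XOR 0 = 1
G8 = 1 XOR 0 = 1
G9 = 1 AND 1 = 1

1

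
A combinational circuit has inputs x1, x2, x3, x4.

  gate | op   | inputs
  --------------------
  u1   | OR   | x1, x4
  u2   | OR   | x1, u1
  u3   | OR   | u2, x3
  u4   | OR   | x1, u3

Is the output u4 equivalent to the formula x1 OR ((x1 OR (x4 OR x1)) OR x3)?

u1 = x1 OR x4
u2 = x1 OR u1 = x1 OR (x1 OR x4)
u3 = u2 OR x3 = (x1 OR (x1 OR x4)) OR x3
u4 = x1 OR u3 = x1 OR ((x1 OR (x1 OR x4)) OR x3)
At x1=0, x2=0, x3=0, x4=0: circuit gives 0, formula gives 0.
At x1=0, x2=0, x3=0, x4=1: circuit gives 1, formula gives 1.
Agrees on all 16 inputs.

Yes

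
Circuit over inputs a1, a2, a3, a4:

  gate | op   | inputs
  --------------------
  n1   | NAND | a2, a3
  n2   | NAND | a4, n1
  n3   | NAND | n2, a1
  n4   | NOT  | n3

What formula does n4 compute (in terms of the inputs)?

n1 = a2 NAND a3
n2 = a4 NAND n1 = a4 NAND (a2 NAND a3)
n3 = n2 NAND a1 = (a4 NAND (a2 NAND a3)) NAND a1
n4 = NOT n3 = NOT ((a4 NAND (a2 NAND a3)) NAND a1)

NOT ((a4 NAND (a2 NAND a3)) NAND a1)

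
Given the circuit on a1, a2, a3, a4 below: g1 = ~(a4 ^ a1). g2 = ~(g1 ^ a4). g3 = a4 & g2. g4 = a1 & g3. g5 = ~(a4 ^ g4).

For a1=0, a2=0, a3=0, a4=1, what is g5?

0

g1 = ~(1 ^ 0) = 0
g2 = ~(0 ^ 1) = 0
g3 = 1 & 0 = 0
g4 = 0 & 0 = 0
g5 = ~(1 ^ 0) = 0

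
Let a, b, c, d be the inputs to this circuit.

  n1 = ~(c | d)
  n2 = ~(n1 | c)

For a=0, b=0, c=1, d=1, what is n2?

0

n1 = ~(1 | 1) = 0
n2 = ~(0 | 1) = 0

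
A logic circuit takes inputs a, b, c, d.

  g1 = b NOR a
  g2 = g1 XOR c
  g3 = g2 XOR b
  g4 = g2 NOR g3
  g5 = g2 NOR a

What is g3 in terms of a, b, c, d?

((b NOR a) XOR c) XOR b

g1 = b NOR a
g2 = g1 XOR c = (b NOR a) XOR c
g3 = g2 XOR b = ((b NOR a) XOR c) XOR b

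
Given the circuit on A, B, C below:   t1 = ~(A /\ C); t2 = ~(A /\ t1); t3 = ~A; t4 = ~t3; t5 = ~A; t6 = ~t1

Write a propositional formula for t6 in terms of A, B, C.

t1 = ~(A /\ C)
t6 = ~t1 = ~(~(A /\ C))

~(~(A /\ C))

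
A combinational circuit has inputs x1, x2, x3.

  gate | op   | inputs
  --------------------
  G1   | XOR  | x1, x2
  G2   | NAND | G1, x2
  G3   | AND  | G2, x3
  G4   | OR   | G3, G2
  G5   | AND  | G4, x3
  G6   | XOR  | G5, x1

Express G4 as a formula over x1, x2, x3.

G1 = x1 XOR x2
G2 = G1 NAND x2 = (x1 XOR x2) NAND x2
G3 = G2 AND x3 = ((x1 XOR x2) NAND x2) AND x3
G4 = G3 OR G2 = (((x1 XOR x2) NAND x2) AND x3) OR ((x1 XOR x2) NAND x2)

(((x1 XOR x2) NAND x2) AND x3) OR ((x1 XOR x2) NAND x2)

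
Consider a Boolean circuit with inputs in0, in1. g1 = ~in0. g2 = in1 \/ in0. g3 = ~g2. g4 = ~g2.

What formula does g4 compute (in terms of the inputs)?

g2 = in1 \/ in0
g4 = ~g2 = ~(in1 \/ in0)

~(in1 \/ in0)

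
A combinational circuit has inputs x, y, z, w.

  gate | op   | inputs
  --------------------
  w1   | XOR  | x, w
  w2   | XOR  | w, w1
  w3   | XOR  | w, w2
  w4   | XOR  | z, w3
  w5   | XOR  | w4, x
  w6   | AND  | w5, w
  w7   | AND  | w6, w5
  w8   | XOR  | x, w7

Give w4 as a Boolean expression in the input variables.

z XOR (w XOR (w XOR (x XOR w)))

w1 = x XOR w
w2 = w XOR w1 = w XOR (x XOR w)
w3 = w XOR w2 = w XOR (w XOR (x XOR w))
w4 = z XOR w3 = z XOR (w XOR (w XOR (x XOR w)))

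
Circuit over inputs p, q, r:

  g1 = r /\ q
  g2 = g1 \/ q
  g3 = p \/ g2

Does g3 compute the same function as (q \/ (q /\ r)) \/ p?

Yes

g1 = r /\ q
g2 = g1 \/ q = (r /\ q) \/ q
g3 = p \/ g2 = p \/ ((r /\ q) \/ q)
At p=0, q=0, r=0: circuit gives 0, formula gives 0.
At p=0, q=1, r=0: circuit gives 1, formula gives 1.
Agrees on all 8 inputs.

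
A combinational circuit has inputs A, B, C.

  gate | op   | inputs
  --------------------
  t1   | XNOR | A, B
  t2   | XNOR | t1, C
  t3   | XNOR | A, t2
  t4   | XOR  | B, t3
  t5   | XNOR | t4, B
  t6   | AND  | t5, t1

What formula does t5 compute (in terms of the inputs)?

t1 = A XNOR B
t2 = t1 XNOR C = (A XNOR B) XNOR C
t3 = A XNOR t2 = A XNOR ((A XNOR B) XNOR C)
t4 = B XOR t3 = B XOR (A XNOR ((A XNOR B) XNOR C))
t5 = t4 XNOR B = (B XOR (A XNOR ((A XNOR B) XNOR C))) XNOR B

(B XOR (A XNOR ((A XNOR B) XNOR C))) XNOR B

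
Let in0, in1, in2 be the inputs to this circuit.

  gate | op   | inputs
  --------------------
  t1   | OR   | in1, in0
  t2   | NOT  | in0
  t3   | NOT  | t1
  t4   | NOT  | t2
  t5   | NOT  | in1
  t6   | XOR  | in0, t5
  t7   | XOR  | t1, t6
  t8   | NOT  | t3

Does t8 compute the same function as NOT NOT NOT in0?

No

t1 = in1 OR in0
t3 = NOT t1 = NOT (in1 OR in0)
t8 = NOT t3 = NOT NOT (in1 OR in0)
At in0=0, in1=0, in2=0: circuit gives 0, formula gives 1.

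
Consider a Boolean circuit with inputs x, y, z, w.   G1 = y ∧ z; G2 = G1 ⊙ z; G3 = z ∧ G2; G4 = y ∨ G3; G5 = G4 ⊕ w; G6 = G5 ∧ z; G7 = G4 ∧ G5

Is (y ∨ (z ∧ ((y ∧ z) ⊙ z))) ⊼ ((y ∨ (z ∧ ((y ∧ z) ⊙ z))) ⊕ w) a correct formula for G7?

G1 = y ∧ z
G2 = G1 ⊙ z = (y ∧ z) ⊙ z
G3 = z ∧ G2 = z ∧ ((y ∧ z) ⊙ z)
G4 = y ∨ G3 = y ∨ (z ∧ ((y ∧ z) ⊙ z))
G5 = G4 ⊕ w = (y ∨ (z ∧ ((y ∧ z) ⊙ z))) ⊕ w
G7 = G4 ∧ G5 = (y ∨ (z ∧ ((y ∧ z) ⊙ z))) ∧ ((y ∨ (z ∧ ((y ∧ z) ⊙ z))) ⊕ w)
At x=0, y=0, z=0, w=0: circuit gives 0, formula gives 1.

No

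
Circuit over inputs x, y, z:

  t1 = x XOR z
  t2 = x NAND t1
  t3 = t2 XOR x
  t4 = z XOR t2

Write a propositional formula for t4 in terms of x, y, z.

z XOR (x NAND (x XOR z))

t1 = x XOR z
t2 = x NAND t1 = x NAND (x XOR z)
t4 = z XOR t2 = z XOR (x NAND (x XOR z))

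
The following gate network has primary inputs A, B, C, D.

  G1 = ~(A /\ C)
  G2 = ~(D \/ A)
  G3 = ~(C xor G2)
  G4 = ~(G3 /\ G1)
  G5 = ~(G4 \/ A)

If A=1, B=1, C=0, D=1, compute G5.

0

G1 = ~(1 /\ 0) = 1
G2 = ~(1 \/ 1) = 0
G3 = ~(0 xor 0) = 1
G4 = ~(1 /\ 1) = 0
G5 = ~(0 \/ 1) = 0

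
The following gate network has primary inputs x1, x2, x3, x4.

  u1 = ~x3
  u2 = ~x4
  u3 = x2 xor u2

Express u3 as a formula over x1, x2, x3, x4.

u2 = ~x4
u3 = x2 xor u2 = x2 xor ~x4

x2 xor ~x4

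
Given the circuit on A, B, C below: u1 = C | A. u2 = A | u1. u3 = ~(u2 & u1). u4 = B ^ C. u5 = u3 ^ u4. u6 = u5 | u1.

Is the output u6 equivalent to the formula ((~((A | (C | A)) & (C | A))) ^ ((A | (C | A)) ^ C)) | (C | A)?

No

u1 = C | A
u2 = A | u1 = A | (C | A)
u3 = ~(u2 & u1) = ~((A | (C | A)) & (C | A))
u4 = B ^ C
u5 = u3 ^ u4 = (~((A | (C | A)) & (C | A))) ^ (B ^ C)
u6 = u5 | u1 = ((~((A | (C | A)) & (C | A))) ^ (B ^ C)) | (C | A)
At A=0, B=1, C=0: circuit gives 0, formula gives 1.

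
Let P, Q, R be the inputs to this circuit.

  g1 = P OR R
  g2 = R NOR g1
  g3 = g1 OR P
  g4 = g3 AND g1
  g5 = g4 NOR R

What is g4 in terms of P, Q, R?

((P OR R) OR P) AND (P OR R)

g1 = P OR R
g3 = g1 OR P = (P OR R) OR P
g4 = g3 AND g1 = ((P OR R) OR P) AND (P OR R)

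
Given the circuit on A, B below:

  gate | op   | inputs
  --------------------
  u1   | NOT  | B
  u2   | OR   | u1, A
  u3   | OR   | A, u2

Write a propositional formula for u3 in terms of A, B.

A OR (NOT B OR A)

u1 = NOT B
u2 = u1 OR A = NOT B OR A
u3 = A OR u2 = A OR (NOT B OR A)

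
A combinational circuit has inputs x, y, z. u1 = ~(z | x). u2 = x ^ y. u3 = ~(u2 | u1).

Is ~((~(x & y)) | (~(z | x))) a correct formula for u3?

u1 = ~(z | x)
u2 = x ^ y
u3 = ~(u2 | u1) = ~((x ^ y) | (~(z | x)))
At x=0, y=0, z=1: circuit gives 1, formula gives 0.

No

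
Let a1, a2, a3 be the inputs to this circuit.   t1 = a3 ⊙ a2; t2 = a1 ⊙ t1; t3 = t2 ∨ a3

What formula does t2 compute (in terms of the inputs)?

t1 = a3 ⊙ a2
t2 = a1 ⊙ t1 = a1 ⊙ (a3 ⊙ a2)

a1 ⊙ (a3 ⊙ a2)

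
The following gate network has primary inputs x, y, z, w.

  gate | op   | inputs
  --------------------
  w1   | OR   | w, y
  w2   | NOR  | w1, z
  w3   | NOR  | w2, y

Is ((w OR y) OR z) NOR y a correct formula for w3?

w1 = w OR y
w2 = w1 NOR z = (w OR y) NOR z
w3 = w2 NOR y = ((w OR y) NOR z) NOR y
At x=0, y=0, z=0, w=0: circuit gives 0, formula gives 1.

No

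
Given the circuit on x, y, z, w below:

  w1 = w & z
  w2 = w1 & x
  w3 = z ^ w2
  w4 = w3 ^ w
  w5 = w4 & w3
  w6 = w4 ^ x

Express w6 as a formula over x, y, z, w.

((z ^ ((w & z) & x)) ^ w) ^ x

w1 = w & z
w2 = w1 & x = (w & z) & x
w3 = z ^ w2 = z ^ ((w & z) & x)
w4 = w3 ^ w = (z ^ ((w & z) & x)) ^ w
w6 = w4 ^ x = ((z ^ ((w & z) & x)) ^ w) ^ x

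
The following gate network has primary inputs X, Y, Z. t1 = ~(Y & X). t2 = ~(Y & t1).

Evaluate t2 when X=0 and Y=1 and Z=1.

0

t1 = ~(1 & 0) = 1
t2 = ~(1 & 1) = 0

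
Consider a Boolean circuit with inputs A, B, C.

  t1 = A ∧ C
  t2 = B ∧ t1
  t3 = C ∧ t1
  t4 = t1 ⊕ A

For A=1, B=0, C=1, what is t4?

t1 = 1 ∧ 1 = 1
t4 = 1 ⊕ 1 = 0

0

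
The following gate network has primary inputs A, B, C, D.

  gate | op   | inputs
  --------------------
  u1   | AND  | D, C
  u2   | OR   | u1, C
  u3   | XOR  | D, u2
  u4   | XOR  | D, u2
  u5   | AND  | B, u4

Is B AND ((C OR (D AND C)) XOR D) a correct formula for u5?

Yes

u1 = D AND C
u2 = u1 OR C = (D AND C) OR C
u4 = D XOR u2 = D XOR ((D AND C) OR C)
u5 = B AND u4 = B AND (D XOR ((D AND C) OR C))
At A=0, B=0, C=0, D=0: circuit gives 0, formula gives 0.
At A=0, B=1, C=0, D=1: circuit gives 1, formula gives 1.
Agrees on all 16 inputs.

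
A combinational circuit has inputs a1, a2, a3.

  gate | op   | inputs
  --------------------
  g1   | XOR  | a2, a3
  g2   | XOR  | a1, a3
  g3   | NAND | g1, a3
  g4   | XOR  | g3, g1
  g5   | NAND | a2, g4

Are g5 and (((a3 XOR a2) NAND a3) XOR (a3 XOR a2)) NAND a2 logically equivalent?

Yes

g1 = a2 XOR a3
g3 = g1 NAND a3 = (a2 XOR a3) NAND a3
g4 = g3 XOR g1 = ((a2 XOR a3) NAND a3) XOR (a2 XOR a3)
g5 = a2 NAND g4 = a2 NAND (((a2 XOR a3) NAND a3) XOR (a2 XOR a3))
At a1=0, a2=1, a3=1: circuit gives 0, formula gives 0.
At a1=0, a2=0, a3=0: circuit gives 1, formula gives 1.
Agrees on all 8 inputs.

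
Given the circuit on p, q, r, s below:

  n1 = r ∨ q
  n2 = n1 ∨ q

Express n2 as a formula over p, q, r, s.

n1 = r ∨ q
n2 = n1 ∨ q = (r ∨ q) ∨ q

(r ∨ q) ∨ q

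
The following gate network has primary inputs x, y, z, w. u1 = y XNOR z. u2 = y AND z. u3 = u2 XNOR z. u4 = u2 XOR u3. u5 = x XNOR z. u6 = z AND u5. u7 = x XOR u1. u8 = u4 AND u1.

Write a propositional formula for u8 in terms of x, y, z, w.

((y AND z) XOR ((y AND z) XNOR z)) AND (y XNOR z)

u1 = y XNOR z
u2 = y AND z
u3 = u2 XNOR z = (y AND z) XNOR z
u4 = u2 XOR u3 = (y AND z) XOR ((y AND z) XNOR z)
u8 = u4 AND u1 = ((y AND z) XOR ((y AND z) XNOR z)) AND (y XNOR z)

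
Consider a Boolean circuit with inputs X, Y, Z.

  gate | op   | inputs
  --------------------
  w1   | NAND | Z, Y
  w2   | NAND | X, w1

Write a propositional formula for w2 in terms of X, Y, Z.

X NAND (Z NAND Y)

w1 = Z NAND Y
w2 = X NAND w1 = X NAND (Z NAND Y)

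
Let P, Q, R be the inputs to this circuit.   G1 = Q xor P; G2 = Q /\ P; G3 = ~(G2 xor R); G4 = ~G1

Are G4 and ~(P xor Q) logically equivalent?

G1 = Q xor P
G4 = ~G1 = ~(Q xor P)
At P=0, Q=1, R=0: circuit gives 0, formula gives 0.
At P=0, Q=0, R=0: circuit gives 1, formula gives 1.
Agrees on all 8 inputs.

Yes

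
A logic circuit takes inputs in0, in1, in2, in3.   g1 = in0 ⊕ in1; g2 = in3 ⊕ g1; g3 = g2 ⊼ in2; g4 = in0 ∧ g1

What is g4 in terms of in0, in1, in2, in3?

g1 = in0 ⊕ in1
g4 = in0 ∧ g1 = in0 ∧ (in0 ⊕ in1)

in0 ∧ (in0 ⊕ in1)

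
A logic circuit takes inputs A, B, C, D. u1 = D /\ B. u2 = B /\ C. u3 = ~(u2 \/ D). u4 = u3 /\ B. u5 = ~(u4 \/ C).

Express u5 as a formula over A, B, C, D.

~(((~((B /\ C) \/ D)) /\ B) \/ C)

u2 = B /\ C
u3 = ~(u2 \/ D) = ~((B /\ C) \/ D)
u4 = u3 /\ B = (~((B /\ C) \/ D)) /\ B
u5 = ~(u4 \/ C) = ~(((~((B /\ C) \/ D)) /\ B) \/ C)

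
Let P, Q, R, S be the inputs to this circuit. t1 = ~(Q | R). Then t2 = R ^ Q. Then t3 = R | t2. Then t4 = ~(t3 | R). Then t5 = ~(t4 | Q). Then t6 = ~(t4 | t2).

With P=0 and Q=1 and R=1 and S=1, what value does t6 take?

1

t2 = 1 ^ 1 = 0
t3 = 1 | 0 = 1
t4 = ~(1 | 1) = 0
t6 = ~(0 | 0) = 1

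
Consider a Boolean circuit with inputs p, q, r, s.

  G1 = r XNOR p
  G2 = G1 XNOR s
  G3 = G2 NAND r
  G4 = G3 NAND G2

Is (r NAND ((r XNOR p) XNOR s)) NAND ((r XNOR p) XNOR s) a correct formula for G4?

Yes

G1 = r XNOR p
G2 = G1 XNOR s = (r XNOR p) XNOR s
G3 = G2 NAND r = ((r XNOR p) XNOR s) NAND r
G4 = G3 NAND G2 = (((r XNOR p) XNOR s) NAND r) NAND ((r XNOR p) XNOR s)
At p=0, q=0, r=0, s=1: circuit gives 0, formula gives 0.
At p=0, q=0, r=0, s=0: circuit gives 1, formula gives 1.
Agrees on all 16 inputs.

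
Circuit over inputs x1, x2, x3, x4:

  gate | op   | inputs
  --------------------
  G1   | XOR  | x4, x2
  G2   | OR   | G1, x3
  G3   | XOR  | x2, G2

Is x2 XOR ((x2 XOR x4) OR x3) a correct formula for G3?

Yes

G1 = x4 XOR x2
G2 = G1 OR x3 = (x4 XOR x2) OR x3
G3 = x2 XOR G2 = x2 XOR ((x4 XOR x2) OR x3)
At x1=0, x2=0, x3=0, x4=0: circuit gives 0, formula gives 0.
At x1=0, x2=0, x3=0, x4=1: circuit gives 1, formula gives 1.
Agrees on all 16 inputs.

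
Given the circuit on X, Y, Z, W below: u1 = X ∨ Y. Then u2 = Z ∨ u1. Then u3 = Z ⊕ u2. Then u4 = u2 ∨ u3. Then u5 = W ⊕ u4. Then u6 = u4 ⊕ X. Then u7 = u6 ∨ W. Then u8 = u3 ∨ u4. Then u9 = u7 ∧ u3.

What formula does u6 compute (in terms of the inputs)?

u1 = X ∨ Y
u2 = Z ∨ u1 = Z ∨ (X ∨ Y)
u3 = Z ⊕ u2 = Z ⊕ (Z ∨ (X ∨ Y))
u4 = u2 ∨ u3 = (Z ∨ (X ∨ Y)) ∨ (Z ⊕ (Z ∨ (X ∨ Y)))
u6 = u4 ⊕ X = ((Z ∨ (X ∨ Y)) ∨ (Z ⊕ (Z ∨ (X ∨ Y)))) ⊕ X

((Z ∨ (X ∨ Y)) ∨ (Z ⊕ (Z ∨ (X ∨ Y)))) ⊕ X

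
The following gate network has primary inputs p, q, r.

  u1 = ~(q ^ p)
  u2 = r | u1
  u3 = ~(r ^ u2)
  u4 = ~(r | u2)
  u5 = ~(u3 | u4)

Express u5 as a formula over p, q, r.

~((~(r ^ (r | (~(q ^ p))))) | (~(r | (r | (~(q ^ p))))))

u1 = ~(q ^ p)
u2 = r | u1 = r | (~(q ^ p))
u3 = ~(r ^ u2) = ~(r ^ (r | (~(q ^ p))))
u4 = ~(r | u2) = ~(r | (r | (~(q ^ p))))
u5 = ~(u3 | u4) = ~((~(r ^ (r | (~(q ^ p))))) | (~(r | (r | (~(q ^ p))))))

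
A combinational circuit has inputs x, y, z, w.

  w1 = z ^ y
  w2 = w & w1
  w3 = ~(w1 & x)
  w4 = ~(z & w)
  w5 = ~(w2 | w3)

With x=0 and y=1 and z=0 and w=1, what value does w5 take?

w1 = 0 ^ 1 = 1
w2 = 1 & 1 = 1
w3 = ~(1 & 0) = 1
w5 = ~(1 | 1) = 0

0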